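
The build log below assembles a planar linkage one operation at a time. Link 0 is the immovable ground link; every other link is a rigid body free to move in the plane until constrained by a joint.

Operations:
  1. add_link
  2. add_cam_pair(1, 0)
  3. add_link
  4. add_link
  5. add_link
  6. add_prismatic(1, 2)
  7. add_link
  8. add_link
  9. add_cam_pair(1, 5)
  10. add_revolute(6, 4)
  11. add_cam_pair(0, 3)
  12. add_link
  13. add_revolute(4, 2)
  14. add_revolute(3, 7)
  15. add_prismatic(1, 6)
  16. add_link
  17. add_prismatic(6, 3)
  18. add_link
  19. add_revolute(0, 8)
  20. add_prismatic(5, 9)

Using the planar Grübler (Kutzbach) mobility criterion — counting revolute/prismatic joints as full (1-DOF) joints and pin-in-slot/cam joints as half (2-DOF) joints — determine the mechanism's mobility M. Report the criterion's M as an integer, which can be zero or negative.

L=1 J1=0 J2=0
add link → L=2 J1=0 J2=0
C@1,0 dof=2 J2 → L=2 J1=0 J2=1
add link → L=3 J1=0 J2=1
add link → L=4 J1=0 J2=1
add link → L=5 J1=0 J2=1
P@1,2 dof=1 J1 → L=5 J1=1 J2=1
add link → L=6 J1=1 J2=1
add link → L=7 J1=1 J2=1
C@1,5 dof=2 J2 → L=7 J1=1 J2=2
R@6,4 dof=1 J1 → L=7 J1=2 J2=2
C@0,3 dof=2 J2 → L=7 J1=2 J2=3
add link → L=8 J1=2 J2=3
R@4,2 dof=1 J1 → L=8 J1=3 J2=3
R@3,7 dof=1 J1 → L=8 J1=4 J2=3
P@1,6 dof=1 J1 → L=8 J1=5 J2=3
add link → L=9 J1=5 J2=3
P@6,3 dof=1 J1 → L=9 J1=6 J2=3
add link → L=10 J1=6 J2=3
R@0,8 dof=1 J1 → L=10 J1=7 J2=3
P@5,9 dof=1 J1 → L=10 J1=8 J2=3
M=3(L−1)−2J1−J2=3·9−2·8−3=8

M = 8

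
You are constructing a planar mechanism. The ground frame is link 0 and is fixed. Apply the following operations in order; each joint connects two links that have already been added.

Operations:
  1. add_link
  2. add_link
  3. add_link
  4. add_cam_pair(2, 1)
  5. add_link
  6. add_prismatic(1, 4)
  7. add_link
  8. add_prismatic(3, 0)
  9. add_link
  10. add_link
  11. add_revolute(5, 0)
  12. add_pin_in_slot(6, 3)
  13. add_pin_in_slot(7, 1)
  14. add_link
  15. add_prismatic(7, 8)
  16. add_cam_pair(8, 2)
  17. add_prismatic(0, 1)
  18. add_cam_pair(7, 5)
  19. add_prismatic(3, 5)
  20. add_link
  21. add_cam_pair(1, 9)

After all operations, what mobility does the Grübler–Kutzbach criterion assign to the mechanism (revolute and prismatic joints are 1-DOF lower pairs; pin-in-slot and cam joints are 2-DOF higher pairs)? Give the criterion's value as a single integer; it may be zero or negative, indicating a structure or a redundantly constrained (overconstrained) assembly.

L=1 J1=0 J2=0
add link → L=2 J1=0 J2=0
add link → L=3 J1=0 J2=0
add link → L=4 J1=0 J2=0
C@2,1 dof=2 J2 → L=4 J1=0 J2=1
add link → L=5 J1=0 J2=1
P@1,4 dof=1 J1 → L=5 J1=1 J2=1
add link → L=6 J1=1 J2=1
P@3,0 dof=1 J1 → L=6 J1=2 J2=1
add link → L=7 J1=2 J2=1
add link → L=8 J1=2 J2=1
R@5,0 dof=1 J1 → L=8 J1=3 J2=1
PS@6,3 dof=2 J2 → L=8 J1=3 J2=2
PS@7,1 dof=2 J2 → L=8 J1=3 J2=3
add link → L=9 J1=3 J2=3
P@7,8 dof=1 J1 → L=9 J1=4 J2=3
C@8,2 dof=2 J2 → L=9 J1=4 J2=4
P@0,1 dof=1 J1 → L=9 J1=5 J2=4
C@7,5 dof=2 J2 → L=9 J1=5 J2=5
P@3,5 dof=1 J1 → L=9 J1=6 J2=5
add link → L=10 J1=6 J2=5
C@1,9 dof=2 J2 → L=10 J1=6 J2=6
M=3(L−1)−2J1−J2=3·9−2·6−6=9

M = 9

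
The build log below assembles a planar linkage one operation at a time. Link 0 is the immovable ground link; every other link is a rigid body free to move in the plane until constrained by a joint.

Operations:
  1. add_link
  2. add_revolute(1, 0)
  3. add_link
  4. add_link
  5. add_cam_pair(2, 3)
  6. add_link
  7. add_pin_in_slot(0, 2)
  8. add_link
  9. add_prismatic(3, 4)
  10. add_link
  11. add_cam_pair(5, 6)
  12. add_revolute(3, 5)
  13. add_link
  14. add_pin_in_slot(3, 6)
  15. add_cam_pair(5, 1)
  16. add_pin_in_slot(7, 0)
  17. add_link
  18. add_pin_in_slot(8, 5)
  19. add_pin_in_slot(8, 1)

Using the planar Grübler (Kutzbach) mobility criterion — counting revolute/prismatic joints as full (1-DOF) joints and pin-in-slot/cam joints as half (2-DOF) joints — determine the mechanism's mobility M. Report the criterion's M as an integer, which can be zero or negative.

[1;0;0] (link 0 is ground)
L+ [2;0;0]
R(1,0)∈J1 [2;1;0]
L+ [3;1;0]
L+ [4;1;0]
C(2,3)∈J2 [4;1;1]
L+ [5;1;1]
PS(0,2)∈J2 [5;1;2]
L+ [6;1;2]
P(3,4)∈J1 [6;2;2]
L+ [7;2;2]
C(5,6)∈J2 [7;2;3]
R(3,5)∈J1 [7;3;3]
L+ [8;3;3]
PS(3,6)∈J2 [8;3;4]
C(5,1)∈J2 [8;3;5]
PS(7,0)∈J2 [8;3;6]
L+ [9;3;6]
PS(8,5)∈J2 [9;3;7]
PS(8,1)∈J2 [9;3;8]
mobility = 24 − 6 − 8 = 10

M = 10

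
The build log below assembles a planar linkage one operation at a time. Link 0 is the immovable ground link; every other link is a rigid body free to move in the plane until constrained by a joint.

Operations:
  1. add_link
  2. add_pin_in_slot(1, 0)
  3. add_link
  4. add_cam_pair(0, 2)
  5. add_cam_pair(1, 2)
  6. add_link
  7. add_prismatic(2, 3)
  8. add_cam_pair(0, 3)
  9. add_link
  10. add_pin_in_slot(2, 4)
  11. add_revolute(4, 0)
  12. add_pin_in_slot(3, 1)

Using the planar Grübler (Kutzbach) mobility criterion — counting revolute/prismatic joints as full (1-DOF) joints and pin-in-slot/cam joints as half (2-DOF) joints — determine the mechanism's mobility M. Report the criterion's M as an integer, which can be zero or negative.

M = 2

ground; <1,0,0>
#1 <2,0,0>
PS:1↔0 J2 <2,0,1>
#2 <3,0,1>
C:0↔2 J2 <3,0,2>
C:1↔2 J2 <3,0,3>
#3 <4,0,3>
P:2↔3 J1 <4,1,3>
C:0↔3 J2 <4,1,4>
#4 <5,1,4>
PS:2↔4 J2 <5,1,5>
R:4↔0 J1 <5,2,5>
PS:3↔1 J2 <5,2,6>
3×4 − 2×2 − 1×6 = 2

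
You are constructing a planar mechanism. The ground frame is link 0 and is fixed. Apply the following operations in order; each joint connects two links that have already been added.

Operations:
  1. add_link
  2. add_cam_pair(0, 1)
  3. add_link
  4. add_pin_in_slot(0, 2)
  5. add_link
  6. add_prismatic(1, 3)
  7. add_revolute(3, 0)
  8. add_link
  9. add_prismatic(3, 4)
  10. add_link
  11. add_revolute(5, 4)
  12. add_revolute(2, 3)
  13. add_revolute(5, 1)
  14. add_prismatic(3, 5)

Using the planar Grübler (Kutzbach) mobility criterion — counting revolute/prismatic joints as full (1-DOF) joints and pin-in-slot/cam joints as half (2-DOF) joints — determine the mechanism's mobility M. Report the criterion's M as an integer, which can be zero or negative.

link 0 = ground. State L|J1|J2 = 1|0|0
+link1  2|0|0
C(0,1) f=2→J2  2|0|1
+link2  3|0|1
PS(0,2) f=2→J2  3|0|2
+link3  4|0|2
P(1,3) f=1→J1  4|1|2
R(3,0) f=1→J1  4|2|2
+link4  5|2|2
P(3,4) f=1→J1  5|3|2
+link5  6|3|2
R(5,4) f=1→J1  6|4|2
R(2,3) f=1→J1  6|5|2
R(5,1) f=1→J1  6|6|2
P(3,5) f=1→J1  6|7|2
M = 3(6−1)−2·7−2 = 15−14−2 = -1

M = -1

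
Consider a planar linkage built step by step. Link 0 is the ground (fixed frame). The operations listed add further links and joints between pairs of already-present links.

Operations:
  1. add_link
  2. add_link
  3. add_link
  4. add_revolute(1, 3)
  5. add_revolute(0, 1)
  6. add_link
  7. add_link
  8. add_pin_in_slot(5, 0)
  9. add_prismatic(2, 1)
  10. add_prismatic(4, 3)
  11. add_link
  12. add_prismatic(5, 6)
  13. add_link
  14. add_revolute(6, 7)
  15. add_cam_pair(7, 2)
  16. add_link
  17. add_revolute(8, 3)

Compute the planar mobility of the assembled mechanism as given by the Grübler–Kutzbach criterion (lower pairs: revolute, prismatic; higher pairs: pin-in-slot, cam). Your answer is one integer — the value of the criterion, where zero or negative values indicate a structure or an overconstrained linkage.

(L,J1,J2)=(1,0,0); link0 fixed
link1: (2,0,0)
link2: (3,0,0)
link3: (4,0,0)
R 1-3 [J1]: (4,1,0)
R 0-1 [J1]: (4,2,0)
link4: (5,2,0)
link5: (6,2,0)
PS 5-0 [J2]: (6,2,1)
P 2-1 [J1]: (6,3,1)
P 4-3 [J1]: (6,4,1)
link6: (7,4,1)
P 5-6 [J1]: (7,5,1)
link7: (8,5,1)
R 6-7 [J1]: (8,6,1)
C 7-2 [J2]: (8,6,2)
link8: (9,6,2)
R 8-3 [J1]: (9,7,2)
Grübler: 3·8 − 2·7 − 2 = 8

M = 8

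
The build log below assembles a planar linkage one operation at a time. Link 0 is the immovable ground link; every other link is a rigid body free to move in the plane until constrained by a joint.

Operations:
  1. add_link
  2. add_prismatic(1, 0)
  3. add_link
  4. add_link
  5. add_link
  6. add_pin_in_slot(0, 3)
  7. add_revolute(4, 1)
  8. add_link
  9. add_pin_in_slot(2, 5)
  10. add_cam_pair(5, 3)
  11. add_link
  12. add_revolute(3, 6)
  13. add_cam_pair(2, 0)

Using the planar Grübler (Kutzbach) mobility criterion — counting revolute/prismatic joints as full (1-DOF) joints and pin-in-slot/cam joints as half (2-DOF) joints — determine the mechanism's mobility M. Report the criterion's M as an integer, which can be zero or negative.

L=1 J1=0 J2=0
add link → L=2 J1=0 J2=0
P@1,0 dof=1 J1 → L=2 J1=1 J2=0
add link → L=3 J1=1 J2=0
add link → L=4 J1=1 J2=0
add link → L=5 J1=1 J2=0
PS@0,3 dof=2 J2 → L=5 J1=1 J2=1
R@4,1 dof=1 J1 → L=5 J1=2 J2=1
add link → L=6 J1=2 J2=1
PS@2,5 dof=2 J2 → L=6 J1=2 J2=2
C@5,3 dof=2 J2 → L=6 J1=2 J2=3
add link → L=7 J1=2 J2=3
R@3,6 dof=1 J1 → L=7 J1=3 J2=3
C@2,0 dof=2 J2 → L=7 J1=3 J2=4
M=3(L−1)−2J1−J2=3·6−2·3−4=8

M = 8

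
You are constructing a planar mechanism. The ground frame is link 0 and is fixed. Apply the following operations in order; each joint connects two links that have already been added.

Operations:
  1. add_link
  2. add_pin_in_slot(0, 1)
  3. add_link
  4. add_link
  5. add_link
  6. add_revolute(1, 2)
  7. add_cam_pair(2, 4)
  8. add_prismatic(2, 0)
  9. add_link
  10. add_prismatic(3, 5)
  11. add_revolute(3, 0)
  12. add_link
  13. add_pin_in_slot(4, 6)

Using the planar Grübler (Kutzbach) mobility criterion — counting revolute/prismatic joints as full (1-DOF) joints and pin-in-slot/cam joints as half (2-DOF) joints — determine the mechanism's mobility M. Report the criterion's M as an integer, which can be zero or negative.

L=1 J1=0 J2=0
add link → L=2 J1=0 J2=0
PS@0,1 dof=2 J2 → L=2 J1=0 J2=1
add link → L=3 J1=0 J2=1
add link → L=4 J1=0 J2=1
add link → L=5 J1=0 J2=1
R@1,2 dof=1 J1 → L=5 J1=1 J2=1
C@2,4 dof=2 J2 → L=5 J1=1 J2=2
P@2,0 dof=1 J1 → L=5 J1=2 J2=2
add link → L=6 J1=2 J2=2
P@3,5 dof=1 J1 → L=6 J1=3 J2=2
R@3,0 dof=1 J1 → L=6 J1=4 J2=2
add link → L=7 J1=4 J2=2
PS@4,6 dof=2 J2 → L=7 J1=4 J2=3
M=3(L−1)−2J1−J2=3·6−2·4−3=7

M = 7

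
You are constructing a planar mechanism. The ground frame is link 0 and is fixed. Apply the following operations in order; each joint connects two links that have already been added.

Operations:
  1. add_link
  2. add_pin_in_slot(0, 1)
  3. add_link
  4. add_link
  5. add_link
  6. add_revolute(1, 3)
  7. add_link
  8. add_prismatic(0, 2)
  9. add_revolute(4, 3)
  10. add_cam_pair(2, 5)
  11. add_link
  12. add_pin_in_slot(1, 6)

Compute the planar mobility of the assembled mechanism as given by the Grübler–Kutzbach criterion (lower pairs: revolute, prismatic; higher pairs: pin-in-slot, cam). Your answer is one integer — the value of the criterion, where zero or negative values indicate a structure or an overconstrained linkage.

(L,J1,J2)=(1,0,0); link0 fixed
link1: (2,0,0)
PS 0-1 [J2]: (2,0,1)
link2: (3,0,1)
link3: (4,0,1)
link4: (5,0,1)
R 1-3 [J1]: (5,1,1)
link5: (6,1,1)
P 0-2 [J1]: (6,2,1)
R 4-3 [J1]: (6,3,1)
C 2-5 [J2]: (6,3,2)
link6: (7,3,2)
PS 1-6 [J2]: (7,3,3)
Grübler: 3·6 − 2·3 − 3 = 9

M = 9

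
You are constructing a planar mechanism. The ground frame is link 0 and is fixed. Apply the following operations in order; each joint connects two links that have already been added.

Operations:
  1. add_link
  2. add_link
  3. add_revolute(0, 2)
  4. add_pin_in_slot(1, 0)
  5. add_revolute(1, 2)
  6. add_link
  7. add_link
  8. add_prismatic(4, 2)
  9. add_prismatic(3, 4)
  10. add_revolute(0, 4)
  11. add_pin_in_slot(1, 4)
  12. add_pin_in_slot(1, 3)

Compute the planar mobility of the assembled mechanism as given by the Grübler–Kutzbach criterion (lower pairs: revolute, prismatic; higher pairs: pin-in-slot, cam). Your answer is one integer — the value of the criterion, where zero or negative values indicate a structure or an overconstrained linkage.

M = -1

link 0 = ground. State L|J1|J2 = 1|0|0
+link1  2|0|0
+link2  3|0|0
R(0,2) f=1→J1  3|1|0
PS(1,0) f=2→J2  3|1|1
R(1,2) f=1→J1  3|2|1
+link3  4|2|1
+link4  5|2|1
P(4,2) f=1→J1  5|3|1
P(3,4) f=1→J1  5|4|1
R(0,4) f=1→J1  5|5|1
PS(1,4) f=2→J2  5|5|2
PS(1,3) f=2→J2  5|5|3
M = 3(5−1)−2·5−3 = 12−10−3 = -1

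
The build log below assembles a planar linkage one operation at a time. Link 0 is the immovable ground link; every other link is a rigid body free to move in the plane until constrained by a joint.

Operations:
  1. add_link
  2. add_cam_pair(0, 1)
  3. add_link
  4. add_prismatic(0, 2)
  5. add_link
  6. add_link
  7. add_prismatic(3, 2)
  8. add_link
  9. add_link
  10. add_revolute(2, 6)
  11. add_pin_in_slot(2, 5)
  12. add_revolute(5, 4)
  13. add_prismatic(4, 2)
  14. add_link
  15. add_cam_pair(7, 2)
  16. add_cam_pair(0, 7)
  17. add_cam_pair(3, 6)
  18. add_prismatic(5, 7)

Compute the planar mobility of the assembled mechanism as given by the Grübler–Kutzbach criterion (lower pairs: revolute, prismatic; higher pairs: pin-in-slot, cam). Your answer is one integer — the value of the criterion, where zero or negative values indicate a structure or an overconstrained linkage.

M = 4

L=1 J1=0 J2=0
add link → L=2 J1=0 J2=0
C@0,1 dof=2 J2 → L=2 J1=0 J2=1
add link → L=3 J1=0 J2=1
P@0,2 dof=1 J1 → L=3 J1=1 J2=1
add link → L=4 J1=1 J2=1
add link → L=5 J1=1 J2=1
P@3,2 dof=1 J1 → L=5 J1=2 J2=1
add link → L=6 J1=2 J2=1
add link → L=7 J1=2 J2=1
R@2,6 dof=1 J1 → L=7 J1=3 J2=1
PS@2,5 dof=2 J2 → L=7 J1=3 J2=2
R@5,4 dof=1 J1 → L=7 J1=4 J2=2
P@4,2 dof=1 J1 → L=7 J1=5 J2=2
add link → L=8 J1=5 J2=2
C@7,2 dof=2 J2 → L=8 J1=5 J2=3
C@0,7 dof=2 J2 → L=8 J1=5 J2=4
C@3,6 dof=2 J2 → L=8 J1=5 J2=5
P@5,7 dof=1 J1 → L=8 J1=6 J2=5
M=3(L−1)−2J1−J2=3·7−2·6−5=4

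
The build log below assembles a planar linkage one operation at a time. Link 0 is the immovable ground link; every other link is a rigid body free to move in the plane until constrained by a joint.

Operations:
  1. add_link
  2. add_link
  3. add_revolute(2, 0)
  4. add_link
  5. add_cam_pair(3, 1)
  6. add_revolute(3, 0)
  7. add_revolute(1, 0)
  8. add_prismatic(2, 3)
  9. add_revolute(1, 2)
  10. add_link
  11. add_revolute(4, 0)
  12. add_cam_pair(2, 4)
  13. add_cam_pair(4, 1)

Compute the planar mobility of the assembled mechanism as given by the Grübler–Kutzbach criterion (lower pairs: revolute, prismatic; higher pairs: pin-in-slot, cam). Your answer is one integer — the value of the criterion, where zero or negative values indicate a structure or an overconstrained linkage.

M = -3

ground; <1,0,0>
#1 <2,0,0>
#2 <3,0,0>
R:2↔0 J1 <3,1,0>
#3 <4,1,0>
C:3↔1 J2 <4,1,1>
R:3↔0 J1 <4,2,1>
R:1↔0 J1 <4,3,1>
P:2↔3 J1 <4,4,1>
R:1↔2 J1 <4,5,1>
#4 <5,5,1>
R:4↔0 J1 <5,6,1>
C:2↔4 J2 <5,6,2>
C:4↔1 J2 <5,6,3>
3×4 − 2×6 − 1×3 = -3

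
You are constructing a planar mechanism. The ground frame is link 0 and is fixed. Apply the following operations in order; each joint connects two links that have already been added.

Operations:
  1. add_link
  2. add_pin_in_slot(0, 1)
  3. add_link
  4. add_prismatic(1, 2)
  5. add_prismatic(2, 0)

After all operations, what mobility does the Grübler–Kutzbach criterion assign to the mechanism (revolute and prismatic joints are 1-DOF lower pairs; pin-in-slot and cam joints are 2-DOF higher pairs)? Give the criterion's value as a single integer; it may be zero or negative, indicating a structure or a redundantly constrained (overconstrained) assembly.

M = 1

[1;0;0] (link 0 is ground)
L+ [2;0;0]
PS(0,1)∈J2 [2;0;1]
L+ [3;0;1]
P(1,2)∈J1 [3;1;1]
P(2,0)∈J1 [3;2;1]
mobility = 6 − 4 − 1 = 1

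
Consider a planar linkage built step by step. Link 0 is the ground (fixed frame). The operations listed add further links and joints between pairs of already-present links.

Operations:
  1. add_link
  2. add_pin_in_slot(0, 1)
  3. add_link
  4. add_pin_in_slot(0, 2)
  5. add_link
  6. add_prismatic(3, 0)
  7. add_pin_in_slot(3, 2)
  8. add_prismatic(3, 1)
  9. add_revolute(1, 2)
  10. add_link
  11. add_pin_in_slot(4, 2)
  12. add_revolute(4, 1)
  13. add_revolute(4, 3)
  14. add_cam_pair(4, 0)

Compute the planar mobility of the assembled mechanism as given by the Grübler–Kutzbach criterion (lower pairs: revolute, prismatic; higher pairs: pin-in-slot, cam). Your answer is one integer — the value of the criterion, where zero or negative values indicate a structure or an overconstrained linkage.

M = -3

L=1 J1=0 J2=0
add link → L=2 J1=0 J2=0
PS@0,1 dof=2 J2 → L=2 J1=0 J2=1
add link → L=3 J1=0 J2=1
PS@0,2 dof=2 J2 → L=3 J1=0 J2=2
add link → L=4 J1=0 J2=2
P@3,0 dof=1 J1 → L=4 J1=1 J2=2
PS@3,2 dof=2 J2 → L=4 J1=1 J2=3
P@3,1 dof=1 J1 → L=4 J1=2 J2=3
R@1,2 dof=1 J1 → L=4 J1=3 J2=3
add link → L=5 J1=3 J2=3
PS@4,2 dof=2 J2 → L=5 J1=3 J2=4
R@4,1 dof=1 J1 → L=5 J1=4 J2=4
R@4,3 dof=1 J1 → L=5 J1=5 J2=4
C@4,0 dof=2 J2 → L=5 J1=5 J2=5
M=3(L−1)−2J1−J2=3·4−2·5−5=-3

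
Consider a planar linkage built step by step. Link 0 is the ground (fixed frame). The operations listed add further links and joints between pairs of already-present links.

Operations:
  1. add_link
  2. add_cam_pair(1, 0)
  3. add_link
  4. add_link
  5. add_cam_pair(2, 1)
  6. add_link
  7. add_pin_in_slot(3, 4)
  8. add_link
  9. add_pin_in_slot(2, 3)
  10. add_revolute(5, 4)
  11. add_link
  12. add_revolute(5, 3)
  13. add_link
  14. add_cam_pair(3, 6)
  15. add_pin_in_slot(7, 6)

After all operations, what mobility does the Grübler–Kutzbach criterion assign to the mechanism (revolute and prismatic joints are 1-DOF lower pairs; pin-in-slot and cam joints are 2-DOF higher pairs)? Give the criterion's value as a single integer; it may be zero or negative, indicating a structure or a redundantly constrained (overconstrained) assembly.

M = 11

L=1 J1=0 J2=0
add link → L=2 J1=0 J2=0
C@1,0 dof=2 J2 → L=2 J1=0 J2=1
add link → L=3 J1=0 J2=1
add link → L=4 J1=0 J2=1
C@2,1 dof=2 J2 → L=4 J1=0 J2=2
add link → L=5 J1=0 J2=2
PS@3,4 dof=2 J2 → L=5 J1=0 J2=3
add link → L=6 J1=0 J2=3
PS@2,3 dof=2 J2 → L=6 J1=0 J2=4
R@5,4 dof=1 J1 → L=6 J1=1 J2=4
add link → L=7 J1=1 J2=4
R@5,3 dof=1 J1 → L=7 J1=2 J2=4
add link → L=8 J1=2 J2=4
C@3,6 dof=2 J2 → L=8 J1=2 J2=5
PS@7,6 dof=2 J2 → L=8 J1=2 J2=6
M=3(L−1)−2J1−J2=3·7−2·2−6=11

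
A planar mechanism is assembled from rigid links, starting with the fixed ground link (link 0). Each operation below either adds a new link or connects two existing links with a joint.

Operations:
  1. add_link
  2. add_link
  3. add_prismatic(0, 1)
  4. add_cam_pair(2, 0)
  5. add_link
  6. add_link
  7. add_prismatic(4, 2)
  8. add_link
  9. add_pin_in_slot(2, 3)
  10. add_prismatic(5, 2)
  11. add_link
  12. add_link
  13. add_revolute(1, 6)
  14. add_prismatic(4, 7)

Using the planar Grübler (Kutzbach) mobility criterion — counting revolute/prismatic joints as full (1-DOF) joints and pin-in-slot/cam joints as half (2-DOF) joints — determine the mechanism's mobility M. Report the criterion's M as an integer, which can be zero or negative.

(L,J1,J2)=(1,0,0); link0 fixed
link1: (2,0,0)
link2: (3,0,0)
P 0-1 [J1]: (3,1,0)
C 2-0 [J2]: (3,1,1)
link3: (4,1,1)
link4: (5,1,1)
P 4-2 [J1]: (5,2,1)
link5: (6,2,1)
PS 2-3 [J2]: (6,2,2)
P 5-2 [J1]: (6,3,2)
link6: (7,3,2)
link7: (8,3,2)
R 1-6 [J1]: (8,4,2)
P 4-7 [J1]: (8,5,2)
Grübler: 3·7 − 2·5 − 2 = 9

M = 9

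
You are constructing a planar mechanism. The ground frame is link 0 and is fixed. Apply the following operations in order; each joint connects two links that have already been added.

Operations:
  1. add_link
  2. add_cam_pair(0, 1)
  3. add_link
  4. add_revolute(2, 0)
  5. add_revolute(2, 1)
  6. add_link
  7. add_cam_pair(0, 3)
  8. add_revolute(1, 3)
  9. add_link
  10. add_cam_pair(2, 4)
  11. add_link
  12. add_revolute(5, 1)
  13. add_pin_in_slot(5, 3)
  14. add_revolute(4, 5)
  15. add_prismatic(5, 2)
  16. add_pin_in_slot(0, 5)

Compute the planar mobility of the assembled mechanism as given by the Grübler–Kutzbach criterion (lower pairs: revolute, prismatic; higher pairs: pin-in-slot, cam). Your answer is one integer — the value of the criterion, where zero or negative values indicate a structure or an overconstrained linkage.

(L,J1,J2)=(1,0,0); link0 fixed
link1: (2,0,0)
C 0-1 [J2]: (2,0,1)
link2: (3,0,1)
R 2-0 [J1]: (3,1,1)
R 2-1 [J1]: (3,2,1)
link3: (4,2,1)
C 0-3 [J2]: (4,2,2)
R 1-3 [J1]: (4,3,2)
link4: (5,3,2)
C 2-4 [J2]: (5,3,3)
link5: (6,3,3)
R 5-1 [J1]: (6,4,3)
PS 5-3 [J2]: (6,4,4)
R 4-5 [J1]: (6,5,4)
P 5-2 [J1]: (6,6,4)
PS 0-5 [J2]: (6,6,5)
Grübler: 3·5 − 2·6 − 5 = -2

M = -2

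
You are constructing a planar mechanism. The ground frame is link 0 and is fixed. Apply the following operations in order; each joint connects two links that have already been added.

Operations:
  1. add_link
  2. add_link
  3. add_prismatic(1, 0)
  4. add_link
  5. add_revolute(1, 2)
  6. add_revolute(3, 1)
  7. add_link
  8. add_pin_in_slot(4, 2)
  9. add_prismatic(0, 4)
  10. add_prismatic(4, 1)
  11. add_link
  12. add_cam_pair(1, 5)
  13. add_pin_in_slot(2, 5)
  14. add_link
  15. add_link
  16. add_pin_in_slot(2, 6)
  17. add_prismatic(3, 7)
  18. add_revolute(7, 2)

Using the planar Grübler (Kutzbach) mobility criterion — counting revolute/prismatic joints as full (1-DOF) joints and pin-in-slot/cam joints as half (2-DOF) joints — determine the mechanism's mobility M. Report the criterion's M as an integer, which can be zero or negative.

M = 3

[1;0;0] (link 0 is ground)
L+ [2;0;0]
L+ [3;0;0]
P(1,0)∈J1 [3;1;0]
L+ [4;1;0]
R(1,2)∈J1 [4;2;0]
R(3,1)∈J1 [4;3;0]
L+ [5;3;0]
PS(4,2)∈J2 [5;3;1]
P(0,4)∈J1 [5;4;1]
P(4,1)∈J1 [5;5;1]
L+ [6;5;1]
C(1,5)∈J2 [6;5;2]
PS(2,5)∈J2 [6;5;3]
L+ [7;5;3]
L+ [8;5;3]
PS(2,6)∈J2 [8;5;4]
P(3,7)∈J1 [8;6;4]
R(7,2)∈J1 [8;7;4]
mobility = 21 − 14 − 4 = 3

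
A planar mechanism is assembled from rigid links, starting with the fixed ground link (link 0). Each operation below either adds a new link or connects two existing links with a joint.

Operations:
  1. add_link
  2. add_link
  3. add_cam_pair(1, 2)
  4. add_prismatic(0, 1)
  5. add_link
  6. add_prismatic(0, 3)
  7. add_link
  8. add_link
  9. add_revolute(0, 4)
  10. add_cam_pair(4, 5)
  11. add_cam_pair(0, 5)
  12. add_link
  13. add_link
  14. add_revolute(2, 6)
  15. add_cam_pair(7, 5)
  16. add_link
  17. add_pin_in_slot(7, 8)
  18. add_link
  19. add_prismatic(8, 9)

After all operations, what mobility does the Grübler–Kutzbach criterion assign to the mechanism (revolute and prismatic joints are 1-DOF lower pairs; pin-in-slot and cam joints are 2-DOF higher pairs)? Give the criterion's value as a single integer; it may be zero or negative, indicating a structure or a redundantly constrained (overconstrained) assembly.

M = 12

[1;0;0] (link 0 is ground)
L+ [2;0;0]
L+ [3;0;0]
C(1,2)∈J2 [3;0;1]
P(0,1)∈J1 [3;1;1]
L+ [4;1;1]
P(0,3)∈J1 [4;2;1]
L+ [5;2;1]
L+ [6;2;1]
R(0,4)∈J1 [6;3;1]
C(4,5)∈J2 [6;3;2]
C(0,5)∈J2 [6;3;3]
L+ [7;3;3]
L+ [8;3;3]
R(2,6)∈J1 [8;4;3]
C(7,5)∈J2 [8;4;4]
L+ [9;4;4]
PS(7,8)∈J2 [9;4;5]
L+ [10;4;5]
P(8,9)∈J1 [10;5;5]
mobility = 27 − 10 − 5 = 12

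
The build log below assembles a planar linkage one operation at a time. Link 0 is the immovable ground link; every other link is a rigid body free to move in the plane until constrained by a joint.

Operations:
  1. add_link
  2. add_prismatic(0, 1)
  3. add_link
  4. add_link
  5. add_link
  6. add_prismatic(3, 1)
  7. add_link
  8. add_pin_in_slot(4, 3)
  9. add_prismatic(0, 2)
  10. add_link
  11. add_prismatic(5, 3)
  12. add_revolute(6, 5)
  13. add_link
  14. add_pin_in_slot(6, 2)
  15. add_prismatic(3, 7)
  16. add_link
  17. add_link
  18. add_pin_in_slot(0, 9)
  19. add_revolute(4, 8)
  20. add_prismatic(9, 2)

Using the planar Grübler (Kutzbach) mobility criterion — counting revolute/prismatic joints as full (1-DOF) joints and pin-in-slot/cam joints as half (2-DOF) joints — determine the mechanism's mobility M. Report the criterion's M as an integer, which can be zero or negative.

[1;0;0] (link 0 is ground)
L+ [2;0;0]
P(0,1)∈J1 [2;1;0]
L+ [3;1;0]
L+ [4;1;0]
L+ [5;1;0]
P(3,1)∈J1 [5;2;0]
L+ [6;2;0]
PS(4,3)∈J2 [6;2;1]
P(0,2)∈J1 [6;3;1]
L+ [7;3;1]
P(5,3)∈J1 [7;4;1]
R(6,5)∈J1 [7;5;1]
L+ [8;5;1]
PS(6,2)∈J2 [8;5;2]
P(3,7)∈J1 [8;6;2]
L+ [9;6;2]
L+ [10;6;2]
PS(0,9)∈J2 [10;6;3]
R(4,8)∈J1 [10;7;3]
P(9,2)∈J1 [10;8;3]
mobility = 27 − 16 − 3 = 8

M = 8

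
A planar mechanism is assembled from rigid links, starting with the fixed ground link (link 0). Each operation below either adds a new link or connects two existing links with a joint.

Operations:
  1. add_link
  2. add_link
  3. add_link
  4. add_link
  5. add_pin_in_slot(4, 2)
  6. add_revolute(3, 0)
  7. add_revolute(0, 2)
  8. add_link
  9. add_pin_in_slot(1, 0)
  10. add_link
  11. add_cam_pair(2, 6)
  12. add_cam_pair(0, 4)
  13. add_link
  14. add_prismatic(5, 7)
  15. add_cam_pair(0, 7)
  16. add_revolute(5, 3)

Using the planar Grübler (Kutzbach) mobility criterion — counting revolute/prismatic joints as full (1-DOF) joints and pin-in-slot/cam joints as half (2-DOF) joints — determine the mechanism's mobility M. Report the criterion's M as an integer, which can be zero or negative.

[1;0;0] (link 0 is ground)
L+ [2;0;0]
L+ [3;0;0]
L+ [4;0;0]
L+ [5;0;0]
PS(4,2)∈J2 [5;0;1]
R(3,0)∈J1 [5;1;1]
R(0,2)∈J1 [5;2;1]
L+ [6;2;1]
PS(1,0)∈J2 [6;2;2]
L+ [7;2;2]
C(2,6)∈J2 [7;2;3]
C(0,4)∈J2 [7;2;4]
L+ [8;2;4]
P(5,7)∈J1 [8;3;4]
C(0,7)∈J2 [8;3;5]
R(5,3)∈J1 [8;4;5]
mobility = 21 − 8 − 5 = 8

M = 8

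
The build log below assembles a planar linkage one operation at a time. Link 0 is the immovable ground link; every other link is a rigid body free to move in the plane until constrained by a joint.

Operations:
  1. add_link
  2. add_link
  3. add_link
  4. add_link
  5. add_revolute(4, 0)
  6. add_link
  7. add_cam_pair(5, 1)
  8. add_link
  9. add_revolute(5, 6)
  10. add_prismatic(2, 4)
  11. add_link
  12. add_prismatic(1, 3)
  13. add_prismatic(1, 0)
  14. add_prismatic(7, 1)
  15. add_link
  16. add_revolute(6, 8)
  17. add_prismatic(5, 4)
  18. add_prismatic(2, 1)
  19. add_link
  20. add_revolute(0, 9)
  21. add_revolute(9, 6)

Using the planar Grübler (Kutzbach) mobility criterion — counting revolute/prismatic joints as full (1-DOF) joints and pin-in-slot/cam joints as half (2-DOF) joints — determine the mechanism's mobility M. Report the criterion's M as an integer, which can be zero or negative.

M = 4

[1;0;0] (link 0 is ground)
L+ [2;0;0]
L+ [3;0;0]
L+ [4;0;0]
L+ [5;0;0]
R(4,0)∈J1 [5;1;0]
L+ [6;1;0]
C(5,1)∈J2 [6;1;1]
L+ [7;1;1]
R(5,6)∈J1 [7;2;1]
P(2,4)∈J1 [7;3;1]
L+ [8;3;1]
P(1,3)∈J1 [8;4;1]
P(1,0)∈J1 [8;5;1]
P(7,1)∈J1 [8;6;1]
L+ [9;6;1]
R(6,8)∈J1 [9;7;1]
P(5,4)∈J1 [9;8;1]
P(2,1)∈J1 [9;9;1]
L+ [10;9;1]
R(0,9)∈J1 [10;10;1]
R(9,6)∈J1 [10;11;1]
mobility = 27 − 22 − 1 = 4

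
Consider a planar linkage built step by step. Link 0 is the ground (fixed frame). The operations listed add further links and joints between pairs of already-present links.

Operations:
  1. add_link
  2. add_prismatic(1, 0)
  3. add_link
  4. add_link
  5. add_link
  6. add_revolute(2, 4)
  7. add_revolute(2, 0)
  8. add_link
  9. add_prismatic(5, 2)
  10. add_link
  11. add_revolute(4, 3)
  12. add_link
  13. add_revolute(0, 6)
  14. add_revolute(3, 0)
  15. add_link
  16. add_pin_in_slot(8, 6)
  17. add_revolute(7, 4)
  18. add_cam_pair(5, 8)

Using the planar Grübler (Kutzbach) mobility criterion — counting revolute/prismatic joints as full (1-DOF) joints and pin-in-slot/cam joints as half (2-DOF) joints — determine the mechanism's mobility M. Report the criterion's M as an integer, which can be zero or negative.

link 0 = ground. State L|J1|J2 = 1|0|0
+link1  2|0|0
P(1,0) f=1→J1  2|1|0
+link2  3|1|0
+link3  4|1|0
+link4  5|1|0
R(2,4) f=1→J1  5|2|0
R(2,0) f=1→J1  5|3|0
+link5  6|3|0
P(5,2) f=1→J1  6|4|0
+link6  7|4|0
R(4,3) f=1→J1  7|5|0
+link7  8|5|0
R(0,6) f=1→J1  8|6|0
R(3,0) f=1→J1  8|7|0
+link8  9|7|0
PS(8,6) f=2→J2  9|7|1
R(7,4) f=1→J1  9|8|1
C(5,8) f=2→J2  9|8|2
M = 3(9−1)−2·8−2 = 24−16−2 = 6

M = 6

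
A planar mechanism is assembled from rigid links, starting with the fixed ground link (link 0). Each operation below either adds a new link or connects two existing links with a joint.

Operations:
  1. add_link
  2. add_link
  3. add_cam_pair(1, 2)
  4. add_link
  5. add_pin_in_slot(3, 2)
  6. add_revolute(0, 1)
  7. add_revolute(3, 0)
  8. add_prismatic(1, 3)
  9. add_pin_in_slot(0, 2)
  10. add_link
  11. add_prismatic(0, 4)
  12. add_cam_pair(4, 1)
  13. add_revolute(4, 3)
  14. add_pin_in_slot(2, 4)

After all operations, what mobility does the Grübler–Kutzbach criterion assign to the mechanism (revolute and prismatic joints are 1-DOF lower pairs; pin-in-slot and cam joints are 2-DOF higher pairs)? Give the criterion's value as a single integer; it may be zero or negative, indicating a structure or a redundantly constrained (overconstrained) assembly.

M = -3

link 0 = ground. State L|J1|J2 = 1|0|0
+link1  2|0|0
+link2  3|0|0
C(1,2) f=2→J2  3|0|1
+link3  4|0|1
PS(3,2) f=2→J2  4|0|2
R(0,1) f=1→J1  4|1|2
R(3,0) f=1→J1  4|2|2
P(1,3) f=1→J1  4|3|2
PS(0,2) f=2→J2  4|3|3
+link4  5|3|3
P(0,4) f=1→J1  5|4|3
C(4,1) f=2→J2  5|4|4
R(4,3) f=1→J1  5|5|4
PS(2,4) f=2→J2  5|5|5
M = 3(5−1)−2·5−5 = 12−10−5 = -3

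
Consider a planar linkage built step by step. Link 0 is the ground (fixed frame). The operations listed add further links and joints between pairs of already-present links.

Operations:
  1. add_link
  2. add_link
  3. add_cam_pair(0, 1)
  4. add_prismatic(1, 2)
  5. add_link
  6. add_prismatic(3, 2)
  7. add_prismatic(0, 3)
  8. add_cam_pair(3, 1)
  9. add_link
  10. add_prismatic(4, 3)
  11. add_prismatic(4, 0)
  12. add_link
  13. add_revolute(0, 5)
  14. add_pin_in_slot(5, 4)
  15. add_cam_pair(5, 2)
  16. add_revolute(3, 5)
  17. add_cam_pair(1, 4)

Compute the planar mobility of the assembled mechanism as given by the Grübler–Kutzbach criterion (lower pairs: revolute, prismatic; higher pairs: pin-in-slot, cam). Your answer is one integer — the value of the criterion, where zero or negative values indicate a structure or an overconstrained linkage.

ground; <1,0,0>
#1 <2,0,0>
#2 <3,0,0>
C:0↔1 J2 <3,0,1>
P:1↔2 J1 <3,1,1>
#3 <4,1,1>
P:3↔2 J1 <4,2,1>
P:0↔3 J1 <4,3,1>
C:3↔1 J2 <4,3,2>
#4 <5,3,2>
P:4↔3 J1 <5,4,2>
P:4↔0 J1 <5,5,2>
#5 <6,5,2>
R:0↔5 J1 <6,6,2>
PS:5↔4 J2 <6,6,3>
C:5↔2 J2 <6,6,4>
R:3↔5 J1 <6,7,4>
C:1↔4 J2 <6,7,5>
3×5 − 2×7 − 1×5 = -4

M = -4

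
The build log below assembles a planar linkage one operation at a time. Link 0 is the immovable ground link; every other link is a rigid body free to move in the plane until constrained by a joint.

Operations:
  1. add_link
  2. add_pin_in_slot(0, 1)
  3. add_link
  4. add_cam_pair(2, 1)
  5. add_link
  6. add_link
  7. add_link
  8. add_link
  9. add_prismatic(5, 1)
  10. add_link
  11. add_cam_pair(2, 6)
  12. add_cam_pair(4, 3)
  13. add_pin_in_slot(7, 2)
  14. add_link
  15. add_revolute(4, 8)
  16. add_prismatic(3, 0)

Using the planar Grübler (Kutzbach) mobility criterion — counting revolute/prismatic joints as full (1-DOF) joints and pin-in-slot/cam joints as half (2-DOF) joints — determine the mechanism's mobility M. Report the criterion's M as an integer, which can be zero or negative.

link 0 = ground. State L|J1|J2 = 1|0|0
+link1  2|0|0
PS(0,1) f=2→J2  2|0|1
+link2  3|0|1
C(2,1) f=2→J2  3|0|2
+link3  4|0|2
+link4  5|0|2
+link5  6|0|2
+link6  7|0|2
P(5,1) f=1→J1  7|1|2
+link7  8|1|2
C(2,6) f=2→J2  8|1|3
C(4,3) f=2→J2  8|1|4
PS(7,2) f=2→J2  8|1|5
+link8  9|1|5
R(4,8) f=1→J1  9|2|5
P(3,0) f=1→J1  9|3|5
M = 3(9−1)−2·3−5 = 24−6−5 = 13

M = 13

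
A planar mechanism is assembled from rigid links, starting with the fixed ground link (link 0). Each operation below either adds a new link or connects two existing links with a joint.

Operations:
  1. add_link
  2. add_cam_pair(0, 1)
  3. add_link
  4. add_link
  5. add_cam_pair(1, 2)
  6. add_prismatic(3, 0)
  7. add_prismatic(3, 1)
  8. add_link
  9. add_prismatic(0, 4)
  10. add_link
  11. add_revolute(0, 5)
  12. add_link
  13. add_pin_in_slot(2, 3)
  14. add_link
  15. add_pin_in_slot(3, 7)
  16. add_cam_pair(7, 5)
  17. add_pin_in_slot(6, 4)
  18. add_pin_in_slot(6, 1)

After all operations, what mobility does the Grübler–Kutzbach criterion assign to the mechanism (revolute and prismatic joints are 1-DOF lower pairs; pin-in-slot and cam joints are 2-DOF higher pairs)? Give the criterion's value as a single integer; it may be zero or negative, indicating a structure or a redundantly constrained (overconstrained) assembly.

(L,J1,J2)=(1,0,0); link0 fixed
link1: (2,0,0)
C 0-1 [J2]: (2,0,1)
link2: (3,0,1)
link3: (4,0,1)
C 1-2 [J2]: (4,0,2)
P 3-0 [J1]: (4,1,2)
P 3-1 [J1]: (4,2,2)
link4: (5,2,2)
P 0-4 [J1]: (5,3,2)
link5: (6,3,2)
R 0-5 [J1]: (6,4,2)
link6: (7,4,2)
PS 2-3 [J2]: (7,4,3)
link7: (8,4,3)
PS 3-7 [J2]: (8,4,4)
C 7-5 [J2]: (8,4,5)
PS 6-4 [J2]: (8,4,6)
PS 6-1 [J2]: (8,4,7)
Grübler: 3·7 − 2·4 − 7 = 6

M = 6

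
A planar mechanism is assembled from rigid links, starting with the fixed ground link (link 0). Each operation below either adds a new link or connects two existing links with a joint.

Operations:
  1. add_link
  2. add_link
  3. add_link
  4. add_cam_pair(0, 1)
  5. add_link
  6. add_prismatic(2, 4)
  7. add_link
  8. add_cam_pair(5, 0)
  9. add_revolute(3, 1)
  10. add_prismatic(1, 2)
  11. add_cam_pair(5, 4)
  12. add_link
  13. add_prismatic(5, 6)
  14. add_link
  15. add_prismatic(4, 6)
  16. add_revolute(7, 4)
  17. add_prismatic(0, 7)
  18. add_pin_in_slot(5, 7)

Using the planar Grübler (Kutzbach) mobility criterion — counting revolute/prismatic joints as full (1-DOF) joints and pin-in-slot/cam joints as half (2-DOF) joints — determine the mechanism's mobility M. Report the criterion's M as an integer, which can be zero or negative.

M = 3

[1;0;0] (link 0 is ground)
L+ [2;0;0]
L+ [3;0;0]
L+ [4;0;0]
C(0,1)∈J2 [4;0;1]
L+ [5;0;1]
P(2,4)∈J1 [5;1;1]
L+ [6;1;1]
C(5,0)∈J2 [6;1;2]
R(3,1)∈J1 [6;2;2]
P(1,2)∈J1 [6;3;2]
C(5,4)∈J2 [6;3;3]
L+ [7;3;3]
P(5,6)∈J1 [7;4;3]
L+ [8;4;3]
P(4,6)∈J1 [8;5;3]
R(7,4)∈J1 [8;6;3]
P(0,7)∈J1 [8;7;3]
PS(5,7)∈J2 [8;7;4]
mobility = 21 − 14 − 4 = 3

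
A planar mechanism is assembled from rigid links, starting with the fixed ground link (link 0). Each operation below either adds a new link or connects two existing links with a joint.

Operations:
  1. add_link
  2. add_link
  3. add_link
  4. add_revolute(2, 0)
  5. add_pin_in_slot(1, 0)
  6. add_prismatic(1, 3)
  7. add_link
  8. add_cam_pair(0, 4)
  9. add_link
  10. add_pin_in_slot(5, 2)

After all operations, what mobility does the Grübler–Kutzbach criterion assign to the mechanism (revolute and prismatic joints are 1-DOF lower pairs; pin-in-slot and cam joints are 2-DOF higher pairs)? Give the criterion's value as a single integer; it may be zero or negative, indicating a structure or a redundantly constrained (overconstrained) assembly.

M = 8

[1;0;0] (link 0 is ground)
L+ [2;0;0]
L+ [3;0;0]
L+ [4;0;0]
R(2,0)∈J1 [4;1;0]
PS(1,0)∈J2 [4;1;1]
P(1,3)∈J1 [4;2;1]
L+ [5;2;1]
C(0,4)∈J2 [5;2;2]
L+ [6;2;2]
PS(5,2)∈J2 [6;2;3]
mobility = 15 − 4 − 3 = 8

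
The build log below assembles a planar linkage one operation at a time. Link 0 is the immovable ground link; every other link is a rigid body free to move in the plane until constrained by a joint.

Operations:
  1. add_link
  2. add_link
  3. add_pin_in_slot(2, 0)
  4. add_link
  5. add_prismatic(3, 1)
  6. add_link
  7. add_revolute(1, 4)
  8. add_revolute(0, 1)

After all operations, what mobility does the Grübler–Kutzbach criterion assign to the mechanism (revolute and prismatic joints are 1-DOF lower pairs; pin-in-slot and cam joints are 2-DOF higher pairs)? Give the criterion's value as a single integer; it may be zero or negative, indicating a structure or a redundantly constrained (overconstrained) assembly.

M = 5

ground; <1,0,0>
#1 <2,0,0>
#2 <3,0,0>
PS:2↔0 J2 <3,0,1>
#3 <4,0,1>
P:3↔1 J1 <4,1,1>
#4 <5,1,1>
R:1↔4 J1 <5,2,1>
R:0↔1 J1 <5,3,1>
3×4 − 2×3 − 1×1 = 5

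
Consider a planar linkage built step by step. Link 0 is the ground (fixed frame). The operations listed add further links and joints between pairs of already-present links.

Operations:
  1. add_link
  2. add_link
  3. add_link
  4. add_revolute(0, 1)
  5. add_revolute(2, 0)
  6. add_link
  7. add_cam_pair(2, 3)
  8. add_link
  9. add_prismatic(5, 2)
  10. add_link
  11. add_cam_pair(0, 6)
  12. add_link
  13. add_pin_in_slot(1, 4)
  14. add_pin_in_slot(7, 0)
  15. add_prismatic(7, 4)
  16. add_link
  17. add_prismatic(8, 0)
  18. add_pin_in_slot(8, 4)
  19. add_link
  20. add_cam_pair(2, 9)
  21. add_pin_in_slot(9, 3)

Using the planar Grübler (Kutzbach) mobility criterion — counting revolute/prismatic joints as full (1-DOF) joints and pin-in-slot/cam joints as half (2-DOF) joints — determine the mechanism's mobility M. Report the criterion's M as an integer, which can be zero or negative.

ground; <1,0,0>
#1 <2,0,0>
#2 <3,0,0>
#3 <4,0,0>
R:0↔1 J1 <4,1,0>
R:2↔0 J1 <4,2,0>
#4 <5,2,0>
C:2↔3 J2 <5,2,1>
#5 <6,2,1>
P:5↔2 J1 <6,3,1>
#6 <7,3,1>
C:0↔6 J2 <7,3,2>
#7 <8,3,2>
PS:1↔4 J2 <8,3,3>
PS:7↔0 J2 <8,3,4>
P:7↔4 J1 <8,4,4>
#8 <9,4,4>
P:8↔0 J1 <9,5,4>
PS:8↔4 J2 <9,5,5>
#9 <10,5,5>
C:2↔9 J2 <10,5,6>
PS:9↔3 J2 <10,5,7>
3×9 − 2×5 − 1×7 = 10

M = 10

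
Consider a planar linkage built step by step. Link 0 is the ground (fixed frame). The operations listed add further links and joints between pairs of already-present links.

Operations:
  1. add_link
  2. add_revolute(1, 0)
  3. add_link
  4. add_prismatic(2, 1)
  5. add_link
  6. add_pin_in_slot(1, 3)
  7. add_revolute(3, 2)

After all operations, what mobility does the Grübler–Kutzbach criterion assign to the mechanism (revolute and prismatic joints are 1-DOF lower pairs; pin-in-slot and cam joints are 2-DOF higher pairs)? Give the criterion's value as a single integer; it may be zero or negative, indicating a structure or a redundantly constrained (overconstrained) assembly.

M = 2

L=1 J1=0 J2=0
add link → L=2 J1=0 J2=0
R@1,0 dof=1 J1 → L=2 J1=1 J2=0
add link → L=3 J1=1 J2=0
P@2,1 dof=1 J1 → L=3 J1=2 J2=0
add link → L=4 J1=2 J2=0
PS@1,3 dof=2 J2 → L=4 J1=2 J2=1
R@3,2 dof=1 J1 → L=4 J1=3 J2=1
M=3(L−1)−2J1−J2=3·3−2·3−1=2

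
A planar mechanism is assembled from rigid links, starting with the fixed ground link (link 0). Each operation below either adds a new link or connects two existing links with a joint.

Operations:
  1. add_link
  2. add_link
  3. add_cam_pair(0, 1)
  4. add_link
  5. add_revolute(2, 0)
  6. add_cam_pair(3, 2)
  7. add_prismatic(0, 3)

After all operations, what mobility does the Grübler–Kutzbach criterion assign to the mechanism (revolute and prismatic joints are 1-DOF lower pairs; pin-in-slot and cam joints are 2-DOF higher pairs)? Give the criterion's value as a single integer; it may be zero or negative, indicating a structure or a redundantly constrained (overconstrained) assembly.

M = 3

[1;0;0] (link 0 is ground)
L+ [2;0;0]
L+ [3;0;0]
C(0,1)∈J2 [3;0;1]
L+ [4;0;1]
R(2,0)∈J1 [4;1;1]
C(3,2)∈J2 [4;1;2]
P(0,3)∈J1 [4;2;2]
mobility = 9 − 4 − 2 = 3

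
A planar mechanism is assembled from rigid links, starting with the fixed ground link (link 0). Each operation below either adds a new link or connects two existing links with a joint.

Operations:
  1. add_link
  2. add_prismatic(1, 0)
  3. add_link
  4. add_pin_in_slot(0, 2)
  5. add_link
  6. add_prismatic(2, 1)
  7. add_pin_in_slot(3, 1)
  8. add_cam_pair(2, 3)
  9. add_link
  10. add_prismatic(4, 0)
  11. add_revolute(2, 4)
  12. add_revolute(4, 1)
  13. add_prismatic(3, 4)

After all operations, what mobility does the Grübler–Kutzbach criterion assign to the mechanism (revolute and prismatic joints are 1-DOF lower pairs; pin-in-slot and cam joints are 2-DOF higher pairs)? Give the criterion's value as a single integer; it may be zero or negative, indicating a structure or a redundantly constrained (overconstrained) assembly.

link 0 = ground. State L|J1|J2 = 1|0|0
+link1  2|0|0
P(1,0) f=1→J1  2|1|0
+link2  3|1|0
PS(0,2) f=2→J2  3|1|1
+link3  4|1|1
P(2,1) f=1→J1  4|2|1
PS(3,1) f=2→J2  4|2|2
C(2,3) f=2→J2  4|2|3
+link4  5|2|3
P(4,0) f=1→J1  5|3|3
R(2,4) f=1→J1  5|4|3
R(4,1) f=1→J1  5|5|3
P(3,4) f=1→J1  5|6|3
M = 3(5−1)−2·6−3 = 12−12−3 = -3

M = -3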